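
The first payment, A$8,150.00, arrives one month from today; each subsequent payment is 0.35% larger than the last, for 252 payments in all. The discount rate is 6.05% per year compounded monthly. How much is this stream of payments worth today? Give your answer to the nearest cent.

Periodic rate r = 0.0605/12 per month; n is counted in months.
Growing ordinary annuity: PV = PMT₁ × [1 − ((1+g)/(1+r))^n] / (r − g) = 8,150 × [1 − ((1+0.0035)/(1+r))^252] / (r − 0.0035) = A$1,695,934.56.

A$1,695,934.56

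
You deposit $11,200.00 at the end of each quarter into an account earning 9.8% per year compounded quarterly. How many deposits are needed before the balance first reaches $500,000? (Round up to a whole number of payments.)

31 payments

Periodic rate r = 0.098/4 per quarter; n is counted in quarters.
Ordinary annuity FV: 500,000 = 11,200 × [((1+r)^n − 1)/r].
(1+r)^n = 1 + 500,000 × r / 11,200, so n = ln(1 + 500,000·r/11,200) / ln(1+r) = 30.53.
Round up to a whole number of payments: n = 31.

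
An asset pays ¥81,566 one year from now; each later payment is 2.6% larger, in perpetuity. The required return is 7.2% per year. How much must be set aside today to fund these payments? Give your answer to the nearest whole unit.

Periodic rate r = 0.072 per year.
Growing perpetuity (Gordon): PV = PMT₁ / (r − g) = 81,566 / (r − 0.026) = ¥1,773,174.

¥1,773,174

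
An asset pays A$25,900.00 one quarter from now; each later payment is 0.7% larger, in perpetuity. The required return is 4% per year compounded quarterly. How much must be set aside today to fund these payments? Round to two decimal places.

Periodic rate r = 0.04/4 per quarter.
Growing perpetuity (Gordon): PV = PMT₁ / (r − g) = 25,900 / (r − 0.007) = A$8,633,333.33.

A$8,633,333.33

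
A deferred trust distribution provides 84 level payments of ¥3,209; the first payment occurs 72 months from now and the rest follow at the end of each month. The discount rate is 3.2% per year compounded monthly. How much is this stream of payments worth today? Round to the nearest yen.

Ordinary annuity of 84 payments, first payment at period 72.
Periodic rate r = 0.032/12 per month; n is counted in months.
The ordinary-annuity PV formula values the stream one period before the first payment (period 71); discount that back 71 periods:
PV₀ = 3,209 × [1 − (1+r)^−84] / r × (1+r)^−71 = ¥199,656

¥199,656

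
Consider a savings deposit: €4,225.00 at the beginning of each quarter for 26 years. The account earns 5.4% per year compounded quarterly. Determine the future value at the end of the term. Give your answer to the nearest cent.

This is an annuity due: 104 deposits of €4,225.00 at the beginning of each quarter.
Periodic rate r = 0.054/4 per quarter; n is counted in quarters.
FV = PMT × [((1+r)^n − 1)/r] × (1+r) = 4,225 × [(1+r)^104 − 1] / r × (1+r) = €962,155.08

€962,155.08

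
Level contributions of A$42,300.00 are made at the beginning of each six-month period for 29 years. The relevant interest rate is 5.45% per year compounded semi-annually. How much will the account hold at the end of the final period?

A$5,988,854.31

This is an annuity due: 58 deposits of A$42,300.00 at the beginning of each six-month period.
Periodic rate r = 0.0545/2 per half-year; n is counted in half-years.
FV = PMT × [((1+r)^n − 1)/r] × (1+r) = 42,300 × [(1+r)^58 − 1] / r × (1+r) = A$5,988,854.31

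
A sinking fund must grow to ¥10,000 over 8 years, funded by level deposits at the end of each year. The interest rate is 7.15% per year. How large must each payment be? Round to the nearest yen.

¥969

Level ordinary annuity; solve FV = PMT × [((1+r)^n − 1)/r] for PMT.
Periodic rate r = 0.0715 per year.
With n = 8: PMT = 10,000 / ([((1+r)^n − 1)/r]) = ¥969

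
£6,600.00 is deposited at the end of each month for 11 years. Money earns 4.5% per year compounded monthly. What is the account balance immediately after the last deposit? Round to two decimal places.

This is an ordinary annuity: 132 deposits of £6,600.00 at the end of each month.
Periodic rate r = 0.045/12 per month; n is counted in months.
FV = PMT × [((1+r)^n − 1)/r] = 6,600 × [(1+r)^132 − 1] / r = £1,124,605.06

£1,124,605.06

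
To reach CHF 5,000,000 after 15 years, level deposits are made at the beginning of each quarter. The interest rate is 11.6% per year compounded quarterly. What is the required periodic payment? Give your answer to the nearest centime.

Level annuity due; solve FV = PMT × [((1+r)^n − 1)/r] × (1+r) for PMT.
Periodic rate r = 0.116/4 per quarter; n is counted in quarters.
With n = 60: PMT = 5,000,000 / ([((1+r)^n − 1)/r] × (1+r)) = CHF 30,915.30

CHF 30,915.30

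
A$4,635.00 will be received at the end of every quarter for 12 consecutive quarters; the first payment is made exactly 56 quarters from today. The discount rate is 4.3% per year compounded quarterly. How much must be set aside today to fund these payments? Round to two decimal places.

Ordinary annuity of 12 payments, first payment at period 56.
Periodic rate r = 0.043/4 per quarter; n is counted in quarters.
The ordinary-annuity PV formula values the stream one period before the first payment (period 55); discount that back 55 periods:
PV₀ = 4,635 × [1 − (1+r)^−12] / r × (1+r)^−55 = A$28,836.08

A$28,836.08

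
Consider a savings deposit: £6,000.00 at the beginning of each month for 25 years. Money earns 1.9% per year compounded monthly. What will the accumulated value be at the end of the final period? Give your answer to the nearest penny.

£2,305,409.69

This is an annuity due: 300 deposits of £6,000.00 at the beginning of each month.
Periodic rate r = 0.019/12 per month; n is counted in months.
FV = PMT × [((1+r)^n − 1)/r] × (1+r) = 6,000 × [(1+r)^300 − 1] / r × (1+r) = £2,305,409.69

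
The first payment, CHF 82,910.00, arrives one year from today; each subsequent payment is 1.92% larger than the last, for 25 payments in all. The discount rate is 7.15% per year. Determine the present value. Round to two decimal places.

CHF 1,131,559.03

Periodic rate r = 0.0715 per year.
Growing ordinary annuity: PV = PMT₁ × [1 − ((1+g)/(1+r))^n] / (r − g) = 82,910 × [1 − ((1+0.0192)/(1+r))^25] / (r − 0.0192) = CHF 1,131,559.03.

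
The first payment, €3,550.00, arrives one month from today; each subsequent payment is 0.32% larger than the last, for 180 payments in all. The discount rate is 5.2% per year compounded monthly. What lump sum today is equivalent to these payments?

Periodic rate r = 0.052/12 per month; n is counted in months.
Growing ordinary annuity: PV = PMT₁ × [1 − ((1+g)/(1+r))^n] / (r − g) = 3,550 × [1 − ((1+0.0032)/(1+r))^180] / (r − 0.0032) = €576,080.92.

€576,080.92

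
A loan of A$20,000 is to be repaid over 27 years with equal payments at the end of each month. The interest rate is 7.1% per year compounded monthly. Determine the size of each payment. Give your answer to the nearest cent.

A$138.87

Level ordinary annuity; solve PV = PMT × [(1 − (1+r)^−n)/r] for PMT.
Periodic rate r = 0.071/12 per month; n is counted in months.
With n = 324: PMT = 20,000 / ([(1 − (1+r)^−n)/r]) = A$138.87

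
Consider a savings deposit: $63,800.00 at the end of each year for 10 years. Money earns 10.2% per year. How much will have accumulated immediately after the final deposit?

$1,026,610.26

This is an ordinary annuity: 10 deposits of $63,800.00 at the end of each year.
Periodic rate r = 0.102 per year.
FV = PMT × [((1+r)^n − 1)/r] = 63,800 × [(1+r)^10 − 1] / r = $1,026,610.26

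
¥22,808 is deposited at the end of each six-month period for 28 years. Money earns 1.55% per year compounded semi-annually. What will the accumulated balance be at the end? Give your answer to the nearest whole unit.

This is an ordinary annuity: 56 deposits of ¥22,808 at the end of each six-month period.
Periodic rate r = 0.0155/2 per half-year; n is counted in half-years.
FV = PMT × [((1+r)^n − 1)/r] = 22,808 × [(1+r)^56 − 1] / r = ¥1,591,671

¥1,591,671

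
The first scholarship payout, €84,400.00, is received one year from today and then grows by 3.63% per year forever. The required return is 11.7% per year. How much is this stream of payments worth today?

€1,045,848.82

Periodic rate r = 0.117 per year.
Growing perpetuity (Gordon): PV = PMT₁ / (r − g) = 84,400 / (r − 0.0363) = €1,045,848.82.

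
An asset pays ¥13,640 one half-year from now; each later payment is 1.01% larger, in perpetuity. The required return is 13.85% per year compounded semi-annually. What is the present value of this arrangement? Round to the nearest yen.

Periodic rate r = 0.1385/2 per half-year.
Growing perpetuity (Gordon): PV = PMT₁ / (r − g) = 13,640 / (r − 0.0101) = ¥230,600.

¥230,600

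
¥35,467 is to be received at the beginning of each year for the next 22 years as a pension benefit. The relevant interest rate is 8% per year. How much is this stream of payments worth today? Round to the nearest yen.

This is an annuity due: 22 payments of ¥35,467 at the beginning of each year.
Periodic rate r = 0.08 per year.
PV = PMT × [(1 − (1+r)^−n)/r] × (1+r) = 35,467 × [1 − (1+r)^−22] / r × (1+r) = ¥390,733

¥390,733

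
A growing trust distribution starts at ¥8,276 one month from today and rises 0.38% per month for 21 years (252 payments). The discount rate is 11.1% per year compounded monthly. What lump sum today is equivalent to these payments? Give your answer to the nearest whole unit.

¥1,130,534

Periodic rate r = 0.111/12 per month; n is counted in months.
Growing ordinary annuity: PV = PMT₁ × [1 − ((1+g)/(1+r))^n] / (r − g) = 8,276 × [1 − ((1+0.0038)/(1+r))^252] / (r − 0.0038) = ¥1,130,534.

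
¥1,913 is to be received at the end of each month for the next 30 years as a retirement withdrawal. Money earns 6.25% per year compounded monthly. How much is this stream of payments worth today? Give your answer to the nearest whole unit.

¥310,695

This is an ordinary annuity: 360 payments of ¥1,913 at the end of each month.
Periodic rate r = 0.0625/12 per month; n is counted in months.
PV = PMT × [(1 − (1+r)^−n)/r] = 1,913 × [1 − (1+r)^−360] / r = ¥310,695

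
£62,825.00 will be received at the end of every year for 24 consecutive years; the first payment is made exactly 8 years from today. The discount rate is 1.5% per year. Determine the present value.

£1,133,861.32

Ordinary annuity of 24 payments, first payment at period 8.
Periodic rate r = 0.015 per year.
The ordinary-annuity PV formula values the stream one period before the first payment (period 7); discount that back 7 periods:
PV₀ = 62,825 × [1 − (1+r)^−24] / r × (1+r)^−7 = £1,133,861.32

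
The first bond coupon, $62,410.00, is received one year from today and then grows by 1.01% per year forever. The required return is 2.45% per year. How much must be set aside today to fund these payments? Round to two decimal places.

Periodic rate r = 0.0245 per year.
Growing perpetuity (Gordon): PV = PMT₁ / (r − g) = 62,410 / (r − 0.0101) = $4,334,027.78.

$4,334,027.78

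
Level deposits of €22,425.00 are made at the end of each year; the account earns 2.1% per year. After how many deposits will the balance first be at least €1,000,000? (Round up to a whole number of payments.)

Periodic rate r = 0.021 per year.
Ordinary annuity FV: 1,000,000 = 22,425 × [((1+r)^n − 1)/r].
(1+r)^n = 1 + 1,000,000 × r / 22,425, so n = ln(1 + 1,000,000·r/22,425) / ln(1+r) = 31.80.
Round up to a whole number of payments: n = 32.

32 payments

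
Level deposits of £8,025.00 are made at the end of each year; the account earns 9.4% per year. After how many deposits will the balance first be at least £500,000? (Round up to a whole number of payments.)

22 payments

Periodic rate r = 0.094 per year.
Ordinary annuity FV: 500,000 = 8,025 × [((1+r)^n − 1)/r].
(1+r)^n = 1 + 500,000 × r / 8,025, so n = ln(1 + 500,000·r/8,025) / ln(1+r) = 21.43.
Round up to a whole number of payments: n = 22.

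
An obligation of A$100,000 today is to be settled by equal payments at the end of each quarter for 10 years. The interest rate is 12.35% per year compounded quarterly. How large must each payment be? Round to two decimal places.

A$4,387.64

Level ordinary annuity; solve PV = PMT × [(1 − (1+r)^−n)/r] for PMT.
Periodic rate r = 0.1235/4 per quarter; n is counted in quarters.
With n = 40: PMT = 100,000 / ([(1 − (1+r)^−n)/r]) = A$4,387.64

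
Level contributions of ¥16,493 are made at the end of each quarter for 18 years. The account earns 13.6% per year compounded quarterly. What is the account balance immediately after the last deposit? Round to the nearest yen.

¥4,901,323

This is an ordinary annuity: 72 deposits of ¥16,493 at the end of each quarter.
Periodic rate r = 0.136/4 per quarter; n is counted in quarters.
FV = PMT × [((1+r)^n − 1)/r] = 16,493 × [(1+r)^72 − 1] / r = ¥4,901,323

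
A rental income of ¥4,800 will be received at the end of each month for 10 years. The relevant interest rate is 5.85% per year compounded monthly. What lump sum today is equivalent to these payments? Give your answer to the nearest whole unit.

This is an ordinary annuity: 120 payments of ¥4,800 at the end of each month.
Periodic rate r = 0.0585/12 per month; n is counted in months.
PV = PMT × [(1 − (1+r)^−n)/r] = 4,800 × [1 − (1+r)^−120] / r = ¥435,300

¥435,300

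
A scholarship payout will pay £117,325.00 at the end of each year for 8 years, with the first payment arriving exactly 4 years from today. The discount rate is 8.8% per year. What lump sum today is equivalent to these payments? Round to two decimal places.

£507,974.94

Ordinary annuity of 8 payments, first payment at period 4.
Periodic rate r = 0.088 per year.
The ordinary-annuity PV formula values the stream one period before the first payment (period 3); discount that back 3 periods:
PV₀ = 117,325 × [1 − (1+r)^−8] / r × (1+r)^−3 = £507,974.94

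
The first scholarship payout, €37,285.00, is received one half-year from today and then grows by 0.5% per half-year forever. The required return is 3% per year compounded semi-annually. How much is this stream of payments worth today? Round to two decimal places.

Periodic rate r = 0.03/2 per half-year.
Growing perpetuity (Gordon): PV = PMT₁ / (r − g) = 37,285 / (r − 0.005) = €3,728,500.00.

€3,728,500.00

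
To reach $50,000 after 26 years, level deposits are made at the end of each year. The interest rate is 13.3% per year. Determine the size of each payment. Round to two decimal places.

Level ordinary annuity; solve FV = PMT × [((1+r)^n − 1)/r] for PMT.
Periodic rate r = 0.133 per year.
With n = 26: PMT = 50,000 / ([((1+r)^n − 1)/r]) = $269.20

$269.20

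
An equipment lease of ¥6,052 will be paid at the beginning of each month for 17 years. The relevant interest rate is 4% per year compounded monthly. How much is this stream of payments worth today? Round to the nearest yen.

This is an annuity due: 204 payments of ¥6,052 at the beginning of each month.
Periodic rate r = 0.04/12 per month; n is counted in months.
PV = PMT × [(1 − (1+r)^−n)/r] × (1+r) = 6,052 × [1 − (1+r)^−204] / r × (1+r) = ¥897,728

¥897,728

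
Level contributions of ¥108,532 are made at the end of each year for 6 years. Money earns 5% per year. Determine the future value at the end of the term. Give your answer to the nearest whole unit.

¥738,225

This is an ordinary annuity: 6 deposits of ¥108,532 at the end of each year.
Periodic rate r = 0.05 per year.
FV = PMT × [((1+r)^n − 1)/r] = 108,532 × [(1+r)^6 − 1] / r = ¥738,225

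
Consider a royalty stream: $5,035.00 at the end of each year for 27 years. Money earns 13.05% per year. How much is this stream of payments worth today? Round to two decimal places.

This is an ordinary annuity: 27 payments of $5,035.00 at the end of each year.
Periodic rate r = 0.1305 per year.
PV = PMT × [(1 − (1+r)^−n)/r] = 5,035 × [1 − (1+r)^−27] / r = $37,176.06

$37,176.06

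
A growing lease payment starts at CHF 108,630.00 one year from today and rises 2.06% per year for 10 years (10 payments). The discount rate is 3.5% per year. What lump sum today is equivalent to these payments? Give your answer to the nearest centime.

CHF 986,232.93

Periodic rate r = 0.035 per year.
Growing ordinary annuity: PV = PMT₁ × [1 − ((1+g)/(1+r))^n] / (r − g) = 108,630 × [1 − ((1+0.0206)/(1+r))^10] / (r − 0.0206) = CHF 986,232.93.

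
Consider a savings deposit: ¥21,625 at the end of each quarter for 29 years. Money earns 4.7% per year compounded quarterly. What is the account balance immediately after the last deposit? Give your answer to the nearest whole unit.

This is an ordinary annuity: 116 deposits of ¥21,625 at the end of each quarter.
Periodic rate r = 0.047/4 per quarter; n is counted in quarters.
FV = PMT × [((1+r)^n − 1)/r] = 21,625 × [(1+r)^116 − 1] / r = ¥5,294,854

¥5,294,854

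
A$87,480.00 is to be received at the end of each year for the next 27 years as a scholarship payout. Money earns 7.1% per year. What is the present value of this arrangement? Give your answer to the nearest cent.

This is an ordinary annuity: 27 payments of A$87,480.00 at the end of each year.
Periodic rate r = 0.071 per year.
PV = PMT × [(1 − (1+r)^−n)/r] = 87,480 × [1 − (1+r)^−27] / r = A$1,038,766.89

A$1,038,766.89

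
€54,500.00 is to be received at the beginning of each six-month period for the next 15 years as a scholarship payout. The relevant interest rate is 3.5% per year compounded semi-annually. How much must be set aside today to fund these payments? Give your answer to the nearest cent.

This is an annuity due: 30 payments of €54,500.00 at the beginning of each six-month period.
Periodic rate r = 0.035/2 per half-year; n is counted in half-years.
PV = PMT × [(1 − (1+r)^−n)/r] × (1+r) = 54,500 × [1 − (1+r)^−30] / r × (1+r) = €1,285,742.29

€1,285,742.29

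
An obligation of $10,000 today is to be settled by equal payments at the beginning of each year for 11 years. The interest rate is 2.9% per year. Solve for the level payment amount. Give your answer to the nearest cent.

$1,044.51

Level annuity due; solve PV = PMT × [(1 − (1+r)^−n)/r] × (1+r) for PMT.
Periodic rate r = 0.029 per year.
With n = 11: PMT = 10,000 / ([(1 − (1+r)^−n)/r] × (1+r)) = $1,044.51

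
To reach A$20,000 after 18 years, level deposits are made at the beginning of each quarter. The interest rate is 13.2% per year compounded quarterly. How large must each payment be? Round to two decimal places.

Level annuity due; solve FV = PMT × [((1+r)^n − 1)/r] × (1+r) for PMT.
Periodic rate r = 0.132/4 per quarter; n is counted in quarters.
With n = 72: PMT = 20,000 / ([((1+r)^n − 1)/r] × (1+r)) = A$68.28

A$68.28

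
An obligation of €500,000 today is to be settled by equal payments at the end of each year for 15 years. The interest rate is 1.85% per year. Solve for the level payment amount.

€38,477.41

Level ordinary annuity; solve PV = PMT × [(1 − (1+r)^−n)/r] for PMT.
Periodic rate r = 0.0185 per year.
With n = 15: PMT = 500,000 / ([(1 − (1+r)^−n)/r]) = €38,477.41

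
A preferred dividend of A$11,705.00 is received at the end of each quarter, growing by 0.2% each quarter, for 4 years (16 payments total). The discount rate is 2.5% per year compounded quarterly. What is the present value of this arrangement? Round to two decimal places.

A$180,335.77

Periodic rate r = 0.025/4 per quarter; n is counted in quarters.
Growing ordinary annuity: PV = PMT₁ × [1 − ((1+g)/(1+r))^n] / (r − g) = 11,705 × [1 − ((1+0.002)/(1+r))^16] / (r − 0.002) = A$180,335.77.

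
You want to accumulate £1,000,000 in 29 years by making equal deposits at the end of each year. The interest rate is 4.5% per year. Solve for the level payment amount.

£17,414.61

Level ordinary annuity; solve FV = PMT × [((1+r)^n − 1)/r] for PMT.
Periodic rate r = 0.045 per year.
With n = 29: PMT = 1,000,000 / ([((1+r)^n − 1)/r]) = £17,414.61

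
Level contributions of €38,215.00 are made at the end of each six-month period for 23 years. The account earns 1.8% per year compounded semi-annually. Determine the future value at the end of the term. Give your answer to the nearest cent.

This is an ordinary annuity: 46 deposits of €38,215.00 at the end of each six-month period.
Periodic rate r = 0.018/2 per half-year; n is counted in half-years.
FV = PMT × [((1+r)^n − 1)/r] = 38,215 × [(1+r)^46 − 1] / r = €2,165,763.21

€2,165,763.21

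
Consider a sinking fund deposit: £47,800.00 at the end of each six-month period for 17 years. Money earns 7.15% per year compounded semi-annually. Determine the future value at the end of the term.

This is an ordinary annuity: 34 deposits of £47,800.00 at the end of each six-month period.
Periodic rate r = 0.0715/2 per half-year; n is counted in half-years.
FV = PMT × [((1+r)^n − 1)/r] = 47,800 × [(1+r)^34 − 1] / r = £3,076,810.51

£3,076,810.51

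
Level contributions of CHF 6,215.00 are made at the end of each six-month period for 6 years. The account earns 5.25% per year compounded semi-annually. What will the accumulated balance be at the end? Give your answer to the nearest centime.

CHF 86,347.70

This is an ordinary annuity: 12 deposits of CHF 6,215.00 at the end of each six-month period.
Periodic rate r = 0.0525/2 per half-year; n is counted in half-years.
FV = PMT × [((1+r)^n − 1)/r] = 6,215 × [(1+r)^12 − 1] / r = CHF 86,347.70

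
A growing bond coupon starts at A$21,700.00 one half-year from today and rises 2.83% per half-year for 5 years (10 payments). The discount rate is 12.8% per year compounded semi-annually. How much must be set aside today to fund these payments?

Periodic rate r = 0.128/2 per half-year; n is counted in half-years.
Growing ordinary annuity: PV = PMT₁ × [1 − ((1+g)/(1+r))^n] / (r − g) = 21,700 × [1 − ((1+0.0283)/(1+r))^10] / (r − 0.0283) = A$175,753.75.

A$175,753.75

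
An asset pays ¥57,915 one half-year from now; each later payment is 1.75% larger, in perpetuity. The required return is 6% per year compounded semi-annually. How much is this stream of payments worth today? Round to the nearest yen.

¥4,633,200

Periodic rate r = 0.06/2 per half-year.
Growing perpetuity (Gordon): PV = PMT₁ / (r − g) = 57,915 / (r − 0.0175) = ¥4,633,200.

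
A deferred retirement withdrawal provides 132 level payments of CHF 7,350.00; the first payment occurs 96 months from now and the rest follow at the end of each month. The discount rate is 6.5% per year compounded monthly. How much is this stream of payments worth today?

Ordinary annuity of 132 payments, first payment at period 96.
Periodic rate r = 0.065/12 per month; n is counted in months.
The ordinary-annuity PV formula values the stream one period before the first payment (period 95); discount that back 95 periods:
PV₀ = 7,350 × [1 − (1+r)^−132] / r × (1+r)^−95 = CHF 414,124.74

CHF 414,124.74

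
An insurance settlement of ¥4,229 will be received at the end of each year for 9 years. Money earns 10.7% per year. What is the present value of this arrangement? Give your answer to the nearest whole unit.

¥23,692

This is an ordinary annuity: 9 payments of ¥4,229 at the end of each year.
Periodic rate r = 0.107 per year.
PV = PMT × [(1 − (1+r)^−n)/r] = 4,229 × [1 − (1+r)^−9] / r = ¥23,692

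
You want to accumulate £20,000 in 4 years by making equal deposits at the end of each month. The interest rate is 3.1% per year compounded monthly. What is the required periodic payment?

£391.90

Level ordinary annuity; solve FV = PMT × [((1+r)^n − 1)/r] for PMT.
Periodic rate r = 0.031/12 per month; n is counted in months.
With n = 48: PMT = 20,000 / ([((1+r)^n − 1)/r]) = £391.90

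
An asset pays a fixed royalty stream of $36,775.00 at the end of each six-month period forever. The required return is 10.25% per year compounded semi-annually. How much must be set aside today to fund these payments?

$717,560.98

Periodic rate r = 0.1025/2 per half-year.
Level perpetuity: PV = PMT / r = 36,775 / (0.1025/2) = $717,560.98.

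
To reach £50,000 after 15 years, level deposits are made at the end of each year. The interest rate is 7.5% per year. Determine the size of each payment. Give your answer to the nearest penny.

£1,914.36

Level ordinary annuity; solve FV = PMT × [((1+r)^n − 1)/r] for PMT.
Periodic rate r = 0.075 per year.
With n = 15: PMT = 50,000 / ([((1+r)^n − 1)/r]) = £1,914.36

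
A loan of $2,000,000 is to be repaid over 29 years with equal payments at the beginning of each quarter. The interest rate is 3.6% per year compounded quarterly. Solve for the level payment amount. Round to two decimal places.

Level annuity due; solve PV = PMT × [(1 − (1+r)^−n)/r] × (1+r) for PMT.
Periodic rate r = 0.036/4 per quarter; n is counted in quarters.
With n = 116: PMT = 2,000,000 / ([(1 − (1+r)^−n)/r] × (1+r)) = $27,602.06

$27,602.06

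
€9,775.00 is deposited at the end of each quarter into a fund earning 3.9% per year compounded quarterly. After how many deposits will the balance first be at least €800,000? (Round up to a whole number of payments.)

Periodic rate r = 0.039/4 per quarter; n is counted in quarters.
Ordinary annuity FV: 800,000 = 9,775 × [((1+r)^n − 1)/r].
(1+r)^n = 1 + 800,000 × r / 9,775, so n = ln(1 + 800,000·r/9,775) / ln(1+r) = 60.46.
Round up to a whole number of payments: n = 61.

61 payments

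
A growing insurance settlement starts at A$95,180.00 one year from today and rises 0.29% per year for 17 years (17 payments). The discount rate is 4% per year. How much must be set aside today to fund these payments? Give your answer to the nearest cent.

Periodic rate r = 0.04 per year.
Growing ordinary annuity: PV = PMT₁ × [1 − ((1+g)/(1+r))^n] / (r − g) = 95,180 × [1 − ((1+0.0029)/(1+r))^17] / (r − 0.0029) = A$1,181,980.84.

A$1,181,980.84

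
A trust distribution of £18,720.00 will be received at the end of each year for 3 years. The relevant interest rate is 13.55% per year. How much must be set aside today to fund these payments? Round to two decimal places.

This is an ordinary annuity: 3 payments of £18,720.00 at the end of each year.
Periodic rate r = 0.1355 per year.
PV = PMT × [(1 − (1+r)^−n)/r] = 18,720 × [1 − (1+r)^−3] / r = £43,791.24

£43,791.24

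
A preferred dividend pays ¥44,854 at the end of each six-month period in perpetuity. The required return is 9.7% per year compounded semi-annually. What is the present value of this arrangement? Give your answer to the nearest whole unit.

Periodic rate r = 0.097/2 per half-year.
Level perpetuity: PV = PMT / r = 44,854 / (0.097/2) = ¥924,825.

¥924,825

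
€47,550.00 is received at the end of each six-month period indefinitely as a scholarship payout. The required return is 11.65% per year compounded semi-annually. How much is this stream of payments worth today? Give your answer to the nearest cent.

€816,309.01

Periodic rate r = 0.1165/2 per half-year.
Level perpetuity: PV = PMT / r = 47,550 / (0.1165/2) = €816,309.01.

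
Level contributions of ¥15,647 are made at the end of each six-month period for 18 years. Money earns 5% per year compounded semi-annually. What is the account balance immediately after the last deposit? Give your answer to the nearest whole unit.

This is an ordinary annuity: 36 deposits of ¥15,647 at the end of each six-month period.
Periodic rate r = 0.05/2 per half-year; n is counted in half-years.
FV = PMT × [((1+r)^n − 1)/r] = 15,647 × [(1+r)^36 − 1] / r = ¥896,595

¥896,595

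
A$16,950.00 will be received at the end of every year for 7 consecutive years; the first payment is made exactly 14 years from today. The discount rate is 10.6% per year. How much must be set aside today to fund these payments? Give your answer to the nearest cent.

Ordinary annuity of 7 payments, first payment at period 14.
Periodic rate r = 0.106 per year.
The ordinary-annuity PV formula values the stream one period before the first payment (period 13); discount that back 13 periods:
PV₀ = 16,950 × [1 − (1+r)^−7] / r × (1+r)^−13 = A$21,837.87

A$21,837.87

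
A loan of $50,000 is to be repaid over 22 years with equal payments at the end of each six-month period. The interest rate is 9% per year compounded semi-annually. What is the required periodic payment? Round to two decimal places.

Level ordinary annuity; solve PV = PMT × [(1 − (1+r)^−n)/r] for PMT.
Periodic rate r = 0.09/2 per half-year; n is counted in half-years.
With n = 44: PMT = 50,000 / ([(1 − (1+r)^−n)/r]) = $2,629.04

$2,629.04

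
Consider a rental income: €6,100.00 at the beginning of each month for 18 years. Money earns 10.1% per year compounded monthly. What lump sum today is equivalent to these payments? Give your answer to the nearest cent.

€611,292.31

This is an annuity due: 216 payments of €6,100.00 at the beginning of each month.
Periodic rate r = 0.101/12 per month; n is counted in months.
PV = PMT × [(1 − (1+r)^−n)/r] × (1+r) = 6,100 × [1 − (1+r)^−216] / r × (1+r) = €611,292.31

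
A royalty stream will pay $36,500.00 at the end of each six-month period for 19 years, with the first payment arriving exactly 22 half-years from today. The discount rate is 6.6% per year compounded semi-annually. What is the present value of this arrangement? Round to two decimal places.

Ordinary annuity of 38 payments, first payment at period 22.
Periodic rate r = 0.066/2 per half-year; n is counted in half-years.
The ordinary-annuity PV formula values the stream one period before the first payment (period 21); discount that back 21 periods:
PV₀ = 36,500 × [1 − (1+r)^−38] / r × (1+r)^−21 = $396,458.16

$396,458.16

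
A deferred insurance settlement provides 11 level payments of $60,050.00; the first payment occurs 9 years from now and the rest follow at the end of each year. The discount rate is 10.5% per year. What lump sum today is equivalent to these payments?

Ordinary annuity of 11 payments, first payment at period 9.
Periodic rate r = 0.105 per year.
The ordinary-annuity PV formula values the stream one period before the first payment (period 8); discount that back 8 periods:
PV₀ = 60,050 × [1 − (1+r)^−11] / r × (1+r)^−8 = $171,500.79

$171,500.79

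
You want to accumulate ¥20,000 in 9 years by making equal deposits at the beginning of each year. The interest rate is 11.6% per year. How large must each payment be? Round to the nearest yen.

¥1,234

Level annuity due; solve FV = PMT × [((1+r)^n − 1)/r] × (1+r) for PMT.
Periodic rate r = 0.116 per year.
With n = 9: PMT = 20,000 / ([((1+r)^n − 1)/r] × (1+r)) = ¥1,234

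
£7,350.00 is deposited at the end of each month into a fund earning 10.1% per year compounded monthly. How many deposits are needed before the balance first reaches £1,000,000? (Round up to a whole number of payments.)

92 payments

Periodic rate r = 0.101/12 per month; n is counted in months.
Ordinary annuity FV: 1,000,000 = 7,350 × [((1+r)^n − 1)/r].
(1+r)^n = 1 + 1,000,000 × r / 7,350, so n = ln(1 + 1,000,000·r/7,350) / ln(1+r) = 91.06.
Round up to a whole number of payments: n = 92.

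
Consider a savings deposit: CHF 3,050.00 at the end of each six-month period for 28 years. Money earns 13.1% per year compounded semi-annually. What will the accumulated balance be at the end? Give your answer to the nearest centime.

CHF 1,579,178.39

This is an ordinary annuity: 56 deposits of CHF 3,050.00 at the end of each six-month period.
Periodic rate r = 0.131/2 per half-year; n is counted in half-years.
FV = PMT × [((1+r)^n − 1)/r] = 3,050 × [(1+r)^56 − 1] / r = CHF 1,579,178.39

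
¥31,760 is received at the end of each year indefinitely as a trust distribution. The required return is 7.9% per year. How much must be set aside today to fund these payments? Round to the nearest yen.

Periodic rate r = 0.079 per year.
Level perpetuity: PV = PMT / r = 31,760 / (0.079) = ¥402,025.

¥402,025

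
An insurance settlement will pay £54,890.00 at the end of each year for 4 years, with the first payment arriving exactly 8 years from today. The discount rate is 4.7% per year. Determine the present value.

Ordinary annuity of 4 payments, first payment at period 8.
Periodic rate r = 0.047 per year.
The ordinary-annuity PV formula values the stream one period before the first payment (period 7); discount that back 7 periods:
PV₀ = 54,890 × [1 − (1+r)^−4] / r × (1+r)^−7 = £142,112.46

£142,112.46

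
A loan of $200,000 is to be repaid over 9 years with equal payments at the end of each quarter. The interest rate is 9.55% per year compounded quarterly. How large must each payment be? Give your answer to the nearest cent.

$8,343.11

Level ordinary annuity; solve PV = PMT × [(1 − (1+r)^−n)/r] for PMT.
Periodic rate r = 0.0955/4 per quarter; n is counted in quarters.
With n = 36: PMT = 200,000 / ([(1 − (1+r)^−n)/r]) = $8,343.11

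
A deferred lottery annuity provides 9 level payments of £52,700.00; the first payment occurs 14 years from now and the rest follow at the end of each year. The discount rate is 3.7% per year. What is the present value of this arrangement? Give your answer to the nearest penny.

£247,710.66

Ordinary annuity of 9 payments, first payment at period 14.
Periodic rate r = 0.037 per year.
The ordinary-annuity PV formula values the stream one period before the first payment (period 13); discount that back 13 periods:
PV₀ = 52,700 × [1 − (1+r)^−9] / r × (1+r)^−13 = £247,710.66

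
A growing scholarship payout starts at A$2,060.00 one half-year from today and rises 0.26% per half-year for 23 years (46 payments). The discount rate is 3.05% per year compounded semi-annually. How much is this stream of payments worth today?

Periodic rate r = 0.0305/2 per half-year; n is counted in half-years.
Growing ordinary annuity: PV = PMT₁ × [1 − ((1+g)/(1+r))^n] / (r − g) = 2,060 × [1 − ((1+0.0026)/(1+r))^46] / (r − 0.0026) = A$71,372.84.

A$71,372.84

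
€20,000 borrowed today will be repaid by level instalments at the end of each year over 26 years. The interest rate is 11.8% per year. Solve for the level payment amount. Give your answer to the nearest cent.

Level ordinary annuity; solve PV = PMT × [(1 − (1+r)^−n)/r] for PMT.
Periodic rate r = 0.118 per year.
With n = 26: PMT = 20,000 / ([(1 − (1+r)^−n)/r]) = €2,497.40

€2,497.40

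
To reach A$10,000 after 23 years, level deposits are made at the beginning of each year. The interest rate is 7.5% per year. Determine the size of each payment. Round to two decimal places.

Level annuity due; solve FV = PMT × [((1+r)^n − 1)/r] × (1+r) for PMT.
Periodic rate r = 0.075 per year.
With n = 23: PMT = 10,000 / ([((1+r)^n − 1)/r] × (1+r)) = A$163.12

A$163.12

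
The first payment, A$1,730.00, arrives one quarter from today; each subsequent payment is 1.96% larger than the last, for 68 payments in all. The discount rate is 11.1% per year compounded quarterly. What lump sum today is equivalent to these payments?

A$88,741.29

Periodic rate r = 0.111/4 per quarter; n is counted in quarters.
Growing ordinary annuity: PV = PMT₁ × [1 − ((1+g)/(1+r))^n] / (r − g) = 1,730 × [1 − ((1+0.0196)/(1+r))^68] / (r − 0.0196) = A$88,741.29.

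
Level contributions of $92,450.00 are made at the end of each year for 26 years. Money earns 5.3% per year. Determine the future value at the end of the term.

$4,935,540.93

This is an ordinary annuity: 26 deposits of $92,450.00 at the end of each year.
Periodic rate r = 0.053 per year.
FV = PMT × [((1+r)^n − 1)/r] = 92,450 × [(1+r)^26 − 1] / r = $4,935,540.93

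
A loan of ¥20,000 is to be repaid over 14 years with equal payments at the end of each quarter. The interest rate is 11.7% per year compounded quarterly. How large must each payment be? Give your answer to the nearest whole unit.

¥730

Level ordinary annuity; solve PV = PMT × [(1 − (1+r)^−n)/r] for PMT.
Periodic rate r = 0.117/4 per quarter; n is counted in quarters.
With n = 56: PMT = 20,000 / ([(1 − (1+r)^−n)/r]) = ¥730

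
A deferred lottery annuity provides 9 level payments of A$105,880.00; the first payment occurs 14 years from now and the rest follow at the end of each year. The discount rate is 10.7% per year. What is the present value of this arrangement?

Ordinary annuity of 9 payments, first payment at period 14.
Periodic rate r = 0.107 per year.
The ordinary-annuity PV formula values the stream one period before the first payment (period 13); discount that back 13 periods:
PV₀ = 105,880 × [1 − (1+r)^−9] / r × (1+r)^−13 = A$158,217.40

A$158,217.40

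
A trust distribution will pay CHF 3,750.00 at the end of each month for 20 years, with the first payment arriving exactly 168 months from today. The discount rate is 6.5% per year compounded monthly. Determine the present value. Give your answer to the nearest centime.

Ordinary annuity of 240 payments, first payment at period 168.
Periodic rate r = 0.065/12 per month; n is counted in months.
The ordinary-annuity PV formula values the stream one period before the first payment (period 167); discount that back 167 periods:
PV₀ = 3,750 × [1 − (1+r)^−240] / r × (1+r)^−167 = CHF 204,054.24

CHF 204,054.24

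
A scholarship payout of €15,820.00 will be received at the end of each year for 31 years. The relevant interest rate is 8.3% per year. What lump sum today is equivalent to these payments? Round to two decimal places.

€174,509.07

This is an ordinary annuity: 31 payments of €15,820.00 at the end of each year.
Periodic rate r = 0.083 per year.
PV = PMT × [(1 − (1+r)^−n)/r] = 15,820 × [1 − (1+r)^−31] / r = €174,509.07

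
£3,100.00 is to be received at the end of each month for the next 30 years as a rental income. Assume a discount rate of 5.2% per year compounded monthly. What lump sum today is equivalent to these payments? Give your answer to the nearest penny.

This is an ordinary annuity: 360 payments of £3,100.00 at the end of each month.
Periodic rate r = 0.052/12 per month; n is counted in months.
PV = PMT × [(1 − (1+r)^−n)/r] = 3,100 × [1 − (1+r)^−360] / r = £564,549.00

£564,549.00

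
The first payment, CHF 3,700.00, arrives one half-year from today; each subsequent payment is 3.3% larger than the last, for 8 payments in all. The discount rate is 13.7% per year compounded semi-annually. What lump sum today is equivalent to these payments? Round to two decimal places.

CHF 24,686.42

Periodic rate r = 0.137/2 per half-year; n is counted in half-years.
Growing ordinary annuity: PV = PMT₁ × [1 − ((1+g)/(1+r))^n] / (r − g) = 3,700 × [1 − ((1+0.033)/(1+r))^8] / (r − 0.033) = CHF 24,686.42.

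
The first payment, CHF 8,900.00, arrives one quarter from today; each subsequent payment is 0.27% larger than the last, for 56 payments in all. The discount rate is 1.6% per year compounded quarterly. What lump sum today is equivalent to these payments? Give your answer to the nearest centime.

CHF 479,143.23

Periodic rate r = 0.016/4 per quarter; n is counted in quarters.
Growing ordinary annuity: PV = PMT₁ × [1 − ((1+g)/(1+r))^n] / (r − g) = 8,900 × [1 − ((1+0.0027)/(1+r))^56] / (r − 0.0027) = CHF 479,143.23.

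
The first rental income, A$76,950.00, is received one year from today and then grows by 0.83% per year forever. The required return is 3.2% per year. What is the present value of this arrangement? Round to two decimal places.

Periodic rate r = 0.032 per year.
Growing perpetuity (Gordon): PV = PMT₁ / (r − g) = 76,950 / (r − 0.0083) = A$3,246,835.44.

A$3,246,835.44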